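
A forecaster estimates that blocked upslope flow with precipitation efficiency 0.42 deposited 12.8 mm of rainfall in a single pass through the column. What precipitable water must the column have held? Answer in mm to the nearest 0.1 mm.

PW ≈ 30.5 mm

PW = rainfall / ε = 12.8 / 0.42 = 30.5 mm.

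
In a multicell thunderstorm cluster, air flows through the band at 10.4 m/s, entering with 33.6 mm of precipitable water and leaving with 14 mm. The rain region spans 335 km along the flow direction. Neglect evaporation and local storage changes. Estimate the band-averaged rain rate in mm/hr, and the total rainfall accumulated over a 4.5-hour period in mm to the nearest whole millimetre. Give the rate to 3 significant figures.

R ≈ 2.19 mm/hr; total ≈ 10 mm

Column moisture flux per unit crosswind length is F = V × PW.
Inflow: F_in = 10.4 × 33.6 = 349.44 mm·m/s
Outflow: F_out = 10.4 × 14 = 145.6 mm·m/s
Steady-state rate R = (F_in − F_out)/L = (349.44 − 145.6) / 335000 m = 6.085e-04 mm/s.
R = 6.085e-04 × 3600 = 2.19 mm/hr.
Over 4.5 h: total = 2.19 × 4.5 = 9.855 ≈ 10 mm.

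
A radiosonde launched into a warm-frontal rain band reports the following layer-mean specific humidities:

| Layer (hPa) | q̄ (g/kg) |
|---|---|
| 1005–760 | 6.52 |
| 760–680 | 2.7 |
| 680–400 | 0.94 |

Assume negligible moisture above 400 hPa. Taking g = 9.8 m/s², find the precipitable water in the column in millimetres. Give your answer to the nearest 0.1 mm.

Precipitable water is the column-integrated vapour mass per unit area: PW = (1/g) Σ q̄ Δp, with q in kg/kg and Δp in Pa (1 kg/m² of water = 1 mm).
Layer 1005–760 hPa: Δp = 245 hPa = 24500 Pa, q̄ = 0.00652 kg/kg → 0.00652 × 24500 / 9.8 = 16.30 mm
Layer 760–680 hPa: Δp = 80 hPa = 8000 Pa, q̄ = 0.0027 kg/kg → 0.0027 × 8000 / 9.8 = 2.20 mm
Layer 680–400 hPa: Δp = 280 hPa = 28000 Pa, q̄ = 0.00094 kg/kg → 0.00094 × 28000 / 9.8 = 2.69 mm
PW = 16.30 + 2.20 + 2.69 = 21.19 ≈ 21.2 mm.

PW ≈ 21.2 mm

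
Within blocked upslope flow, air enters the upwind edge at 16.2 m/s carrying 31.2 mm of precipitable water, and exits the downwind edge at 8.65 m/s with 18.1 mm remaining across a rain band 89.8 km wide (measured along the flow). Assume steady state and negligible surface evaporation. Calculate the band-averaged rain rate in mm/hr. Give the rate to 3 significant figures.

R ≈ 14.0 mm/hr

Column moisture flux per unit crosswind length is F = V × PW.
Inflow: F_in = 16.2 × 31.2 = 505.44 mm·m/s
Outflow: F_out = 8.65 × 18.1 = 156.565 mm·m/s
Steady-state rate R = (F_in − F_out)/L = (505.44 − 156.565) / 89800 m = 3.885e-03 mm/s.
R = 3.885e-03 × 3600 = 14.0 mm/hr.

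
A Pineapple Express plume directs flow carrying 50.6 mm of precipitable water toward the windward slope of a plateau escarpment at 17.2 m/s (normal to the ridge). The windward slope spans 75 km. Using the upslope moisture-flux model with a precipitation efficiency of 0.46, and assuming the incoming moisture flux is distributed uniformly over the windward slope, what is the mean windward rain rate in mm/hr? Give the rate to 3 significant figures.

Incoming column moisture flux per unit ridge length: F = V × PW = 17.2 × 50.6 = 870.32 mm·m/s.
Spread over the 75 km slope with efficiency ε = 0.46: R = ε·F/W = 0.46 × 870.32 / 75000 m = 5.338e-03 mm/s.
R = 5.338e-03 × 3600 = 19.2 mm/hr.

R ≈ 19.2 mm/hr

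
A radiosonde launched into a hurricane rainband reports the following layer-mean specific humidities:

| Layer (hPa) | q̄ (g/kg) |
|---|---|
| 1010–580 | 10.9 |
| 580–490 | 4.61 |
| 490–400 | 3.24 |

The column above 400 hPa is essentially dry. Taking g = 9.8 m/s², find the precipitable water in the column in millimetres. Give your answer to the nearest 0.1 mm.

Precipitable water is the column-integrated vapour mass per unit area: PW = (1/g) Σ q̄ Δp, with q in kg/kg and Δp in Pa (1 kg/m² of water = 1 mm).
Layer 1010–580 hPa: Δp = 430 hPa = 43000 Pa, q̄ = 0.0109 kg/kg → 0.0109 × 43000 / 9.8 = 47.83 mm
Layer 580–490 hPa: Δp = 90 hPa = 9000 Pa, q̄ = 0.00461 kg/kg → 0.00461 × 9000 / 9.8 = 4.23 mm
Layer 490–400 hPa: Δp = 90 hPa = 9000 Pa, q̄ = 0.00324 kg/kg → 0.00324 × 9000 / 9.8 = 2.98 mm
PW = 47.83 + 4.23 + 2.98 = 55.04 ≈ 55.0 mm.

PW ≈ 55.0 mm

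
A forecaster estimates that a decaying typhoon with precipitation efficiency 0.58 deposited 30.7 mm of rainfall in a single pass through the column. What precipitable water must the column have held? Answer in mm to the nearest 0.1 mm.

PW = rainfall / ε = 30.7 / 0.58 = 52.9 mm.

PW ≈ 52.9 mm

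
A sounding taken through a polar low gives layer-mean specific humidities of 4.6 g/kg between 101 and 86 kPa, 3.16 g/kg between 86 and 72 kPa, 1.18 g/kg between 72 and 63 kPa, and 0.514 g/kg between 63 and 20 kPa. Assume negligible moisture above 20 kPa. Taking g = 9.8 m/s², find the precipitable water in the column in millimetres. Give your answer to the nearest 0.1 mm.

PW ≈ 14.9 mm

Precipitable water is the column-integrated vapour mass per unit area: PW = (1/g) Σ q̄ Δp, with q in kg/kg and Δp in Pa (1 kg/m² of water = 1 mm).
Layer 101–86 kPa: Δp = 150 hPa = 15000 Pa, q̄ = 0.0046 kg/kg → 0.0046 × 15000 / 9.8 = 7.04 mm
Layer 86–72 kPa: Δp = 140 hPa = 14000 Pa, q̄ = 0.00316 kg/kg → 0.00316 × 14000 / 9.8 = 4.51 mm
Layer 72–63 kPa: Δp = 90 hPa = 9000 Pa, q̄ = 0.00118 kg/kg → 0.00118 × 9000 / 9.8 = 1.08 mm
Layer 63–20 kPa: Δp = 430 hPa = 43000 Pa, q̄ = 0.000514 kg/kg → 0.000514 × 43000 / 9.8 = 2.26 mm
PW = 7.04 + 4.51 + 1.08 + 2.26 = 14.89 ≈ 14.9 mm.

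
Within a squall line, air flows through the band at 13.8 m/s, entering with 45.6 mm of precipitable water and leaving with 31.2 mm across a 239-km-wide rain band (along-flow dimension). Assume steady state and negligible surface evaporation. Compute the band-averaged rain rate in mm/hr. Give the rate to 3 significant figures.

Column moisture flux per unit crosswind length is F = V × PW.
Inflow: F_in = 13.8 × 45.6 = 629.28 mm·m/s
Outflow: F_out = 13.8 × 31.2 = 430.56 mm·m/s
Steady-state rate R = (F_in − F_out)/L = (629.28 − 430.56) / 239000 m = 8.315e-04 mm/s.
R = 8.315e-04 × 3600 = 2.99 mm/hr.

R ≈ 2.99 mm/hr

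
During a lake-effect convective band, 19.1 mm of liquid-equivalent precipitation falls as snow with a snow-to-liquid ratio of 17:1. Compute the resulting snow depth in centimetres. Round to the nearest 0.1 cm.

snow depth ≈ 32.5 cm

Snow depth = liquid × ratio = 19.1 mm × 17 = 324.7 mm = 32.5 cm.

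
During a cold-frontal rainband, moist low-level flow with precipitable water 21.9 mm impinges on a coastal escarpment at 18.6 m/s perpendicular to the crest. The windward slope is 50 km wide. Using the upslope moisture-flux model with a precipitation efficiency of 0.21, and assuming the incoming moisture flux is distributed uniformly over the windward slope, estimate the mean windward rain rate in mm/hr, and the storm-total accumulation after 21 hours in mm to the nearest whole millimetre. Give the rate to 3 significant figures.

Incoming column moisture flux per unit ridge length: F = V × PW = 18.6 × 21.9 = 407.34 mm·m/s.
Spread over the 50 km slope with efficiency ε = 0.21: R = ε·F/W = 0.21 × 407.34 / 50000 m = 1.711e-03 mm/s.
R = 1.711e-03 × 3600 = 6.16 mm/hr.
Over 21 h: total = 6.16 × 21 = 129.36 ≈ 129 mm.

R ≈ 6.16 mm/hr; total ≈ 129 mm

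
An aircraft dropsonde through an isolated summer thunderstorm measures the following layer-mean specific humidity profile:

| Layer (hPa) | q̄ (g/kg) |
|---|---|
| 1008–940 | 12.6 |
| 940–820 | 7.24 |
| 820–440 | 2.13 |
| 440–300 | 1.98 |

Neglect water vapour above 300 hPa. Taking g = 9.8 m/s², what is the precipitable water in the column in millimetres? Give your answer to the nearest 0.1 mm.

Precipitable water is the column-integrated vapour mass per unit area: PW = (1/g) Σ q̄ Δp, with q in kg/kg and Δp in Pa (1 kg/m² of water = 1 mm).
Layer 1008–940 hPa: Δp = 68 hPa = 6800 Pa, q̄ = 0.0126 kg/kg → 0.0126 × 6800 / 9.8 = 8.74 mm
Layer 940–820 hPa: Δp = 120 hPa = 12000 Pa, q̄ = 0.00724 kg/kg → 0.00724 × 12000 / 9.8 = 8.87 mm
Layer 820–440 hPa: Δp = 380 hPa = 38000 Pa, q̄ = 0.00213 kg/kg → 0.00213 × 38000 / 9.8 = 8.26 mm
Layer 440–300 hPa: Δp = 140 hPa = 14000 Pa, q̄ = 0.00198 kg/kg → 0.00198 × 14000 / 9.8 = 2.83 mm
PW = 8.74 + 8.87 + 8.26 + 2.83 = 28.70 ≈ 28.7 mm.

PW ≈ 28.7 mm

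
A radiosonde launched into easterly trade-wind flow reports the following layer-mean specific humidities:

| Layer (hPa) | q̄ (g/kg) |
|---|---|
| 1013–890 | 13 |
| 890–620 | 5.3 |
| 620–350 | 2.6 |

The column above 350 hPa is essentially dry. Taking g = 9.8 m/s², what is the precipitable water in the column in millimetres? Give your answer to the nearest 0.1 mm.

Precipitable water is the column-integrated vapour mass per unit area: PW = (1/g) Σ q̄ Δp, with q in kg/kg and Δp in Pa (1 kg/m² of water = 1 mm).
Layer 1013–890 hPa: Δp = 123 hPa = 12300 Pa, q̄ = 0.013 kg/kg → 0.013 × 12300 / 9.8 = 16.32 mm
Layer 890–620 hPa: Δp = 270 hPa = 27000 Pa, q̄ = 0.0053 kg/kg → 0.0053 × 27000 / 9.8 = 14.60 mm
Layer 620–350 hPa: Δp = 270 hPa = 27000 Pa, q̄ = 0.0026 kg/kg → 0.0026 × 27000 / 9.8 = 7.16 mm
PW = 16.32 + 14.60 + 7.16 = 38.08 ≈ 38.1 mm.

PW ≈ 38.1 mm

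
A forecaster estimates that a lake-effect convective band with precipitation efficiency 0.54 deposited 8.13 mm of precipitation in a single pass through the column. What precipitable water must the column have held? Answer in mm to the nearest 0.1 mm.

PW ≈ 15.1 mm

PW = precipitation / ε = 8.13 / 0.54 = 15.1 mm.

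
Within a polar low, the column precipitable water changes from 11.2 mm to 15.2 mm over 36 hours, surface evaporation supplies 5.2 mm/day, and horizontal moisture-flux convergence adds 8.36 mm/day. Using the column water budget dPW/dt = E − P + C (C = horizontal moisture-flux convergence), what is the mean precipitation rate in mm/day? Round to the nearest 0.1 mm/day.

P ≈ 10.9 mm/day

dPW/dt = (15.2 − 11.2) mm / (36/24 day) = +2.667 mm/day.
P = E + C − dPW/dt = 5.2 + (8.36) − (+2.667) = 10.9 mm/day.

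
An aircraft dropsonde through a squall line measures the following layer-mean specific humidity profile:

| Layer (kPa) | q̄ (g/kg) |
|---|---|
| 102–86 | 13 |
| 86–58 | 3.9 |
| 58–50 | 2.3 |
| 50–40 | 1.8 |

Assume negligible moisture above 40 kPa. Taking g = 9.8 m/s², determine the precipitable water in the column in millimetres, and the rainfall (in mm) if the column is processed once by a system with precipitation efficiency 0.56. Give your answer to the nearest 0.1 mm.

PW ≈ 36.1 mm; rainfall ≈ 20.2 mm

Precipitable water is the column-integrated vapour mass per unit area: PW = (1/g) Σ q̄ Δp, with q in kg/kg and Δp in Pa (1 kg/m² of water = 1 mm).
Layer 102–86 kPa: Δp = 160 hPa = 16000 Pa, q̄ = 0.013 kg/kg → 0.013 × 16000 / 9.8 = 21.22 mm
Layer 86–58 kPa: Δp = 280 hPa = 28000 Pa, q̄ = 0.0039 kg/kg → 0.0039 × 28000 / 9.8 = 11.14 mm
Layer 58–50 kPa: Δp = 80 hPa = 8000 Pa, q̄ = 0.0023 kg/kg → 0.0023 × 8000 / 9.8 = 1.88 mm
Layer 50–40 kPa: Δp = 100 hPa = 10000 Pa, q̄ = 0.0018 kg/kg → 0.0018 × 10000 / 9.8 = 1.84 mm
PW = 21.22 + 11.14 + 1.88 + 1.84 = 36.08 ≈ 36.1 mm.
Rainfall = ε × PW = 0.56 × 36.1 = 20.2 mm.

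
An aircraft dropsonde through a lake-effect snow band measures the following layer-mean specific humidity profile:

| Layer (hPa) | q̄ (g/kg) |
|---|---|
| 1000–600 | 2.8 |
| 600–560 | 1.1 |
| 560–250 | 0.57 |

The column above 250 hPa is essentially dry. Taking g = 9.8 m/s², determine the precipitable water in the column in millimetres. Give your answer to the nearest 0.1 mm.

Precipitable water is the column-integrated vapour mass per unit area: PW = (1/g) Σ q̄ Δp, with q in kg/kg and Δp in Pa (1 kg/m² of water = 1 mm).
Layer 1000–600 hPa: Δp = 400 hPa = 40000 Pa, q̄ = 0.0028 kg/kg → 0.0028 × 40000 / 9.8 = 11.43 mm
Layer 600–560 hPa: Δp = 40 hPa = 4000 Pa, q̄ = 0.0011 kg/kg → 0.0011 × 4000 / 9.8 = 0.45 mm
Layer 560–250 hPa: Δp = 310 hPa = 31000 Pa, q̄ = 0.00057 kg/kg → 0.00057 × 31000 / 9.8 = 1.80 mm
PW = 11.43 + 0.45 + 1.80 = 13.68 ≈ 13.7 mm.

PW ≈ 13.7 mm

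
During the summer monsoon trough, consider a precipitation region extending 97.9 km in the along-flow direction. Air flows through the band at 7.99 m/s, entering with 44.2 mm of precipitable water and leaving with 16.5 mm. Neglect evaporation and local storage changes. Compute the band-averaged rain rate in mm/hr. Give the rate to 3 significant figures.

R ≈ 8.14 mm/hr

Column moisture flux per unit crosswind length is F = V × PW.
Inflow: F_in = 7.99 × 44.2 = 353.158 mm·m/s
Outflow: F_out = 7.99 × 16.5 = 131.835 mm·m/s
Steady-state rate R = (F_in − F_out)/L = (353.158 − 131.835) / 97900 m = 2.261e-03 mm/s.
R = 2.261e-03 × 3600 = 8.14 mm/hr.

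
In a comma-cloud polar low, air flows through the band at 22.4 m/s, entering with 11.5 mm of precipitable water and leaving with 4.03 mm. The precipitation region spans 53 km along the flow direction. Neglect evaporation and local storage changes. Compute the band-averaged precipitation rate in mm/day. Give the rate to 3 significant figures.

R ≈ 273 mm/day

Column moisture flux per unit crosswind length is F = V × PW.
Inflow: F_in = 22.4 × 11.5 = 257.6 mm·m/s
Outflow: F_out = 22.4 × 4.03 = 90.272 mm·m/s
Steady-state rate R = (F_in − F_out)/L = (257.6 − 90.272) / 53000 m = 3.157e-03 mm/s.
R = 3.157e-03 × 3600 × 24 = 273 mm/day.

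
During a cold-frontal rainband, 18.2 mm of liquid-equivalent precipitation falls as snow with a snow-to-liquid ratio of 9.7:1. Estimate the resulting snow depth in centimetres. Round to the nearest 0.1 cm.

snow depth ≈ 17.7 cm

Snow depth = liquid × ratio = 18.2 mm × 9.7 = 176.54 mm = 17.7 cm.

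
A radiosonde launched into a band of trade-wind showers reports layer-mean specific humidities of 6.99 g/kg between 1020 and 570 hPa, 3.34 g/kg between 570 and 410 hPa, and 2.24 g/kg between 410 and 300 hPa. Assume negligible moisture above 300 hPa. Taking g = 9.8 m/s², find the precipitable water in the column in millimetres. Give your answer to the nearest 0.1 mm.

PW ≈ 40.1 mm

Precipitable water is the column-integrated vapour mass per unit area: PW = (1/g) Σ q̄ Δp, with q in kg/kg and Δp in Pa (1 kg/m² of water = 1 mm).
Layer 1020–570 hPa: Δp = 450 hPa = 45000 Pa, q̄ = 0.00699 kg/kg → 0.00699 × 45000 / 9.8 = 32.10 mm
Layer 570–410 hPa: Δp = 160 hPa = 16000 Pa, q̄ = 0.00334 kg/kg → 0.00334 × 16000 / 9.8 = 5.45 mm
Layer 410–300 hPa: Δp = 110 hPa = 11000 Pa, q̄ = 0.00224 kg/kg → 0.00224 × 11000 / 9.8 = 2.51 mm
PW = 32.10 + 5.45 + 2.51 = 40.06 ≈ 40.1 mm.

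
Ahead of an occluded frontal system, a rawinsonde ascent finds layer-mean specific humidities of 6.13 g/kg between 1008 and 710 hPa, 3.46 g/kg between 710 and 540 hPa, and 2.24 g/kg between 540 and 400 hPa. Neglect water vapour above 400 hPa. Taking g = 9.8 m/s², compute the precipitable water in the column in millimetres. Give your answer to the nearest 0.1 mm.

PW ≈ 27.8 mm

Precipitable water is the column-integrated vapour mass per unit area: PW = (1/g) Σ q̄ Δp, with q in kg/kg and Δp in Pa (1 kg/m² of water = 1 mm).
Layer 1008–710 hPa: Δp = 298 hPa = 29800 Pa, q̄ = 0.00613 kg/kg → 0.00613 × 29800 / 9.8 = 18.64 mm
Layer 710–540 hPa: Δp = 170 hPa = 17000 Pa, q̄ = 0.00346 kg/kg → 0.00346 × 17000 / 9.8 = 6.00 mm
Layer 540–400 hPa: Δp = 140 hPa = 14000 Pa, q̄ = 0.00224 kg/kg → 0.00224 × 14000 / 9.8 = 3.20 mm
PW = 18.64 + 6.00 + 3.20 = 27.84 ≈ 27.8 mm.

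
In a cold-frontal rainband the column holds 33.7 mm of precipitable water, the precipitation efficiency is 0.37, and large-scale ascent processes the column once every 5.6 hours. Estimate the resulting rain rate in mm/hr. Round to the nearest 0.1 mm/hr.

Each overturning extracts ε × PW = 0.37 × 33.7 = 12.469 mm.
Rate = ε·PW / τ = 12.469 / 5.6 h = 2.2 mm/hr.

R ≈ 2.2 mm/hr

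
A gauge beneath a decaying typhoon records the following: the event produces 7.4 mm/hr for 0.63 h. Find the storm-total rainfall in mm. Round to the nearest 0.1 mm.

total ≈ 4.7 mm

Total = Σ Rᵢ Δtᵢ = 7.4 × 0.63
      = 4.662 = 4.7 mm.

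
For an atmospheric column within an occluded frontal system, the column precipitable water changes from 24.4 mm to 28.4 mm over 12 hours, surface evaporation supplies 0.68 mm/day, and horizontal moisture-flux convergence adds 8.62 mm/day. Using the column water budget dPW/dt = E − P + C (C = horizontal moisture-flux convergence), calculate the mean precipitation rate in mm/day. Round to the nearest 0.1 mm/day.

dPW/dt = (28.4 − 24.4) mm / (12/24 day) = +8.000 mm/day.
P = E + C − dPW/dt = 0.68 + (8.62) − (+8.000) = 1.3 mm/day.

P ≈ 1.3 mm/day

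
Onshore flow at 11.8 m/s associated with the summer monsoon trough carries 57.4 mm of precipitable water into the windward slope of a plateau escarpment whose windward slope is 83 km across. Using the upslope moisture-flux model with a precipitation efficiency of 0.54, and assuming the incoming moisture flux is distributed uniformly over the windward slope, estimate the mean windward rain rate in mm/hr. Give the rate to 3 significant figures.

Incoming column moisture flux per unit ridge length: F = V × PW = 11.8 × 57.4 = 677.32 mm·m/s.
Spread over the 83 km slope with efficiency ε = 0.54: R = ε·F/W = 0.54 × 677.32 / 83000 m = 4.407e-03 mm/s.
R = 4.407e-03 × 3600 = 15.9 mm/hr.

R ≈ 15.9 mm/hr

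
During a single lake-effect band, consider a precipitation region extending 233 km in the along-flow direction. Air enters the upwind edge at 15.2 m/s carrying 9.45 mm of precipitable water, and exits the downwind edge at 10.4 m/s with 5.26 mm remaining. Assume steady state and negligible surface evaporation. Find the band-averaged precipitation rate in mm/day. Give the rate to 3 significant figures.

Column moisture flux per unit crosswind length is F = V × PW.
Inflow: F_in = 15.2 × 9.45 = 143.64 mm·m/s
Outflow: F_out = 10.4 × 5.26 = 54.704 mm·m/s
Steady-state rate R = (F_in − F_out)/L = (143.64 − 54.704) / 233000 m = 3.817e-04 mm/s.
R = 3.817e-04 × 3600 × 24 = 33.0 mm/day.

R ≈ 33.0 mm/day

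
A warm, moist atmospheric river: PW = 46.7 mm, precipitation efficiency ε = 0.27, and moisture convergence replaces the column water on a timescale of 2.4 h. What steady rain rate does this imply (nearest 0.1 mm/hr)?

R ≈ 5.3 mm/hr

Each overturning extracts ε × PW = 0.27 × 46.7 = 12.609 mm.
Rate = ε·PW / τ = 12.609 / 2.4 h = 5.3 mm/hr.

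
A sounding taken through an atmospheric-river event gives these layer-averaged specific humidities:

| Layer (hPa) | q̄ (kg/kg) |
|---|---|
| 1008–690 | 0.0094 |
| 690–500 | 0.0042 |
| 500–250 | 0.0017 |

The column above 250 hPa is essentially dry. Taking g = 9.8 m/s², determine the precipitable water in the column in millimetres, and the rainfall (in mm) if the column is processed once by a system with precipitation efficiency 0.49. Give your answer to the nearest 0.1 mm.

PW ≈ 43.0 mm; rainfall ≈ 21.1 mm

Precipitable water is the column-integrated vapour mass per unit area: PW = (1/g) Σ q̄ Δp, with q in kg/kg and Δp in Pa (1 kg/m² of water = 1 mm).
Layer 1008–690 hPa: Δp = 318 hPa = 31800 Pa, q̄ = 0.0094 kg/kg → 0.0094 × 31800 / 9.8 = 30.50 mm
Layer 690–500 hPa: Δp = 190 hPa = 19000 Pa, q̄ = 0.0042 kg/kg → 0.0042 × 19000 / 9.8 = 8.14 mm
Layer 500–250 hPa: Δp = 250 hPa = 25000 Pa, q̄ = 0.0017 kg/kg → 0.0017 × 25000 / 9.8 = 4.34 mm
PW = 30.50 + 8.14 + 4.34 = 42.98 ≈ 43.0 mm.
Rainfall = ε × PW = 0.49 × 43.0 = 21.1 mm.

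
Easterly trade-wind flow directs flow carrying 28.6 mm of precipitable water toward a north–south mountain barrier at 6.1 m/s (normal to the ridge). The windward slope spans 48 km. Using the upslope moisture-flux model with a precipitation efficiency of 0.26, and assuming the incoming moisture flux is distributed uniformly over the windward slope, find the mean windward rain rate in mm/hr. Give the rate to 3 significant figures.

R ≈ 3.40 mm/hr

Incoming column moisture flux per unit ridge length: F = V × PW = 6.1 × 28.6 = 174.46 mm·m/s.
Spread over the 48 km slope with efficiency ε = 0.26: R = ε·F/W = 0.26 × 174.46 / 48000 m = 9.450e-04 mm/s.
R = 9.450e-04 × 3600 = 3.40 mm/hr.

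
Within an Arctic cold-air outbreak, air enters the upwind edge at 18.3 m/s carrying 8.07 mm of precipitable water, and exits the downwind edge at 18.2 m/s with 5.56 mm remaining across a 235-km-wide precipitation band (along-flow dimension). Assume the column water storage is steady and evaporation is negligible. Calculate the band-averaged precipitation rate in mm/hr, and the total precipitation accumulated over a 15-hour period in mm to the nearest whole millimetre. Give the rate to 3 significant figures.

Column moisture flux per unit crosswind length is F = V × PW.
Inflow: F_in = 18.3 × 8.07 = 147.681 mm·m/s
Outflow: F_out = 18.2 × 5.56 = 101.192 mm·m/s
Steady-state rate R = (F_in − F_out)/L = (147.681 − 101.192) / 235000 m = 1.978e-04 mm/s.
R = 1.978e-04 × 3600 = 0.712 mm/hr.
Over 15 h: total = 0.712 × 15 = 10.68 ≈ 11 mm.

R ≈ 0.712 mm/hr; total ≈ 11 mm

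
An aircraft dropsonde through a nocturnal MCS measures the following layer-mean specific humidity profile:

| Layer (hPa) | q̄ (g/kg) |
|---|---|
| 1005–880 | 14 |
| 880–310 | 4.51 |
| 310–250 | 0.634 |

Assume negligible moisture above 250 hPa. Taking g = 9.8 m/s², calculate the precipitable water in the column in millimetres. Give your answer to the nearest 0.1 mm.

PW ≈ 44.5 mm

Precipitable water is the column-integrated vapour mass per unit area: PW = (1/g) Σ q̄ Δp, with q in kg/kg and Δp in Pa (1 kg/m² of water = 1 mm).
Layer 1005–880 hPa: Δp = 125 hPa = 12500 Pa, q̄ = 0.014 kg/kg → 0.014 × 12500 / 9.8 = 17.86 mm
Layer 880–310 hPa: Δp = 570 hPa = 57000 Pa, q̄ = 0.00451 kg/kg → 0.00451 × 57000 / 9.8 = 26.23 mm
Layer 310–250 hPa: Δp = 60 hPa = 6000 Pa, q̄ = 0.000634 kg/kg → 0.000634 × 6000 / 9.8 = 0.39 mm
PW = 17.86 + 26.23 + 0.39 = 44.48 ≈ 44.5 mm.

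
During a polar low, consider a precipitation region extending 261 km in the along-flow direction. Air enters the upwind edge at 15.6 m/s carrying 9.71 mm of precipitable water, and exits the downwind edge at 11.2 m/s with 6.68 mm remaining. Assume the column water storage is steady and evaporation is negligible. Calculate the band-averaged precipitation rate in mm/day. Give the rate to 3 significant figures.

Column moisture flux per unit crosswind length is F = V × PW.
Inflow: F_in = 15.6 × 9.71 = 151.476 mm·m/s
Outflow: F_out = 11.2 × 6.68 = 74.816 mm·m/s
Steady-state rate R = (F_in − F_out)/L = (151.476 − 74.816) / 261000 m = 2.937e-04 mm/s.
R = 2.937e-04 × 3600 × 24 = 25.4 mm/day.

R ≈ 25.4 mm/day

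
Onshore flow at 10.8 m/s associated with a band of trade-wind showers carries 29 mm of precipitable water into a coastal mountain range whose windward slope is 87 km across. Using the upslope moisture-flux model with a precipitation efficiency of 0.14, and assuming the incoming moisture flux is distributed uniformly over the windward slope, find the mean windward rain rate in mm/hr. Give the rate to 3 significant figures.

R ≈ 1.81 mm/hr

Incoming column moisture flux per unit ridge length: F = V × PW = 10.8 × 29 = 313.2 mm·m/s.
Spread over the 87 km slope with efficiency ε = 0.14: R = ε·F/W = 0.14 × 313.2 / 87000 m = 5.040e-04 mm/s.
R = 5.040e-04 × 3600 = 1.81 mm/hr.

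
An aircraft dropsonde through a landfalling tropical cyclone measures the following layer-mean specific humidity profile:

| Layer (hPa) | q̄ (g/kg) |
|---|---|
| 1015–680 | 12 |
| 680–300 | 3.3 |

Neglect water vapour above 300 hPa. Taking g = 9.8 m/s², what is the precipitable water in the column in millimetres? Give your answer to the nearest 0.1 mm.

Precipitable water is the column-integrated vapour mass per unit area: PW = (1/g) Σ q̄ Δp, with q in kg/kg and Δp in Pa (1 kg/m² of water = 1 mm).
Layer 1015–680 hPa: Δp = 335 hPa = 33500 Pa, q̄ = 0.012 kg/kg → 0.012 × 33500 / 9.8 = 41.02 mm
Layer 680–300 hPa: Δp = 380 hPa = 38000 Pa, q̄ = 0.0033 kg/kg → 0.0033 × 38000 / 9.8 = 12.80 mm
PW = 41.02 + 12.80 = 53.82 ≈ 53.8 mm.

PW ≈ 53.8 mm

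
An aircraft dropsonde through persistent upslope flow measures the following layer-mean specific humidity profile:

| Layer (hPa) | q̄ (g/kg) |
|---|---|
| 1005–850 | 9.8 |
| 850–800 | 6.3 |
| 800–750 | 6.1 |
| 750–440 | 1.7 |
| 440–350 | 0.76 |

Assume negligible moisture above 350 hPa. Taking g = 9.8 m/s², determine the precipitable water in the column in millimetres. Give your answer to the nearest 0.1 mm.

Precipitable water is the column-integrated vapour mass per unit area: PW = (1/g) Σ q̄ Δp, with q in kg/kg and Δp in Pa (1 kg/m² of water = 1 mm).
Layer 1005–850 hPa: Δp = 155 hPa = 15500 Pa, q̄ = 0.0098 kg/kg → 0.0098 × 15500 / 9.8 = 15.50 mm
Layer 850–800 hPa: Δp = 50 hPa = 5000 Pa, q̄ = 0.0063 kg/kg → 0.0063 × 5000 / 9.8 = 3.21 mm
Layer 800–750 hPa: Δp = 50 hPa = 5000 Pa, q̄ = 0.0061 kg/kg → 0.0061 × 5000 / 9.8 = 3.11 mm
Layer 750–440 hPa: Δp = 310 hPa = 31000 Pa, q̄ = 0.0017 kg/kg → 0.0017 × 31000 / 9.8 = 5.38 mm
Layer 440–350 hPa: Δp = 90 hPa = 9000 Pa, q̄ = 0.00076 kg/kg → 0.00076 × 9000 / 9.8 = 0.70 mm
PW = 15.50 + 3.21 + 3.11 + 5.38 + 0.70 = 27.90 ≈ 27.9 mm.

PW ≈ 27.9 mm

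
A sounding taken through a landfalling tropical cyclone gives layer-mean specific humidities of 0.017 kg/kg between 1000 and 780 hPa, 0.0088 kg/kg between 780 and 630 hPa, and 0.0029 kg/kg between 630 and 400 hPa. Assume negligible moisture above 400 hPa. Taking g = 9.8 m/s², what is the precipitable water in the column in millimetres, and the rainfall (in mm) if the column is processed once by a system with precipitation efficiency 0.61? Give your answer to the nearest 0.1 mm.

PW ≈ 58.4 mm; rainfall ≈ 35.6 mm

Precipitable water is the column-integrated vapour mass per unit area: PW = (1/g) Σ q̄ Δp, with q in kg/kg and Δp in Pa (1 kg/m² of water = 1 mm).
Layer 1000–780 hPa: Δp = 220 hPa = 22000 Pa, q̄ = 0.017 kg/kg → 0.017 × 22000 / 9.8 = 38.16 mm
Layer 780–630 hPa: Δp = 150 hPa = 15000 Pa, q̄ = 0.0088 kg/kg → 0.0088 × 15000 / 9.8 = 13.47 mm
Layer 630–400 hPa: Δp = 230 hPa = 23000 Pa, q̄ = 0.0029 kg/kg → 0.0029 × 23000 / 9.8 = 6.81 mm
PW = 38.16 + 13.47 + 6.81 = 58.44 ≈ 58.4 mm.
Rainfall = ε × PW = 0.61 × 58.4 = 35.6 mm.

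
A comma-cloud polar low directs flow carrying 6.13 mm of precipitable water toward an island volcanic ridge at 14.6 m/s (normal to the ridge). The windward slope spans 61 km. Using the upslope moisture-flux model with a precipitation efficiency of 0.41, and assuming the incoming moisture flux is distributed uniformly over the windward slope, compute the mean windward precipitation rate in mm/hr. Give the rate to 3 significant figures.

Incoming column moisture flux per unit ridge length: F = V × PW = 14.6 × 6.13 = 89.498 mm·m/s.
Spread over the 61 km slope with efficiency ε = 0.41: R = ε·F/W = 0.41 × 89.498 / 61000 m = 6.015e-04 mm/s.
R = 6.015e-04 × 3600 = 2.17 mm/hr.

R ≈ 2.17 mm/hr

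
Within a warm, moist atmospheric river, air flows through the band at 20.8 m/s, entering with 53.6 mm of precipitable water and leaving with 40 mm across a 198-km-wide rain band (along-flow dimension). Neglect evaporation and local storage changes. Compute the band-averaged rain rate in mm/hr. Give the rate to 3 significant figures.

R ≈ 5.14 mm/hr

Column moisture flux per unit crosswind length is F = V × PW.
Inflow: F_in = 20.8 × 53.6 = 1114.88 mm·m/s
Outflow: F_out = 20.8 × 40 = 832 mm·m/s
Steady-state rate R = (F_in − F_out)/L = (1114.88 − 832) / 198000 m = 1.429e-03 mm/s.
R = 1.429e-03 × 3600 = 5.14 mm/hr.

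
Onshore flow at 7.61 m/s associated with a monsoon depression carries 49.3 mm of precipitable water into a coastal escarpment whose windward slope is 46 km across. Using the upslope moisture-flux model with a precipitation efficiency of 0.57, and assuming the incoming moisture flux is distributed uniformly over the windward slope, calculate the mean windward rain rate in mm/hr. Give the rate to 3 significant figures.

R ≈ 16.7 mm/hr

Incoming column moisture flux per unit ridge length: F = V × PW = 7.61 × 49.3 = 375.173 mm·m/s.
Spread over the 46 km slope with efficiency ε = 0.57: R = ε·F/W = 0.57 × 375.173 / 46000 m = 4.649e-03 mm/s.
R = 4.649e-03 × 3600 = 16.7 mm/hr.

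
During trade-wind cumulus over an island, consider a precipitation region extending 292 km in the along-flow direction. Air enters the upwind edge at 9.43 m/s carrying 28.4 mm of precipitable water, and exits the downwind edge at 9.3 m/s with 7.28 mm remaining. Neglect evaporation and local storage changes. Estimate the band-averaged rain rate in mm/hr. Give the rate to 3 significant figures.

Column moisture flux per unit crosswind length is F = V × PW.
Inflow: F_in = 9.43 × 28.4 = 267.812 mm·m/s
Outflow: F_out = 9.3 × 7.28 = 67.704 mm·m/s
Steady-state rate R = (F_in − F_out)/L = (267.812 − 67.704) / 292000 m = 6.853e-04 mm/s.
R = 6.853e-04 × 3600 = 2.47 mm/hr.

R ≈ 2.47 mm/hr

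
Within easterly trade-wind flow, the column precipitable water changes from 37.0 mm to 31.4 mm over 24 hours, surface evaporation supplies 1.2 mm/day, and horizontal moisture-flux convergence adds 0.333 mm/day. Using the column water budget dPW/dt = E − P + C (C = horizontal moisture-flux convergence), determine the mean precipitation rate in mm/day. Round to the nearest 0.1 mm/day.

dPW/dt = (31.4 − 37.0) mm / (24/24 day) = -5.600 mm/day.
P = E + C − dPW/dt = 1.2 + (0.333) − (-5.600) = 7.1 mm/day.

P ≈ 7.1 mm/day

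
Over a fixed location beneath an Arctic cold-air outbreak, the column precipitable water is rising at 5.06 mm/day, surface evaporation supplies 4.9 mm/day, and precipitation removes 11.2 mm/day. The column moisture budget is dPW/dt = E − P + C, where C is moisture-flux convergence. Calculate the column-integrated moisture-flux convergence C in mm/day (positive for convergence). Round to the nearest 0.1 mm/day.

dPW/dt = +5.06 mm/day.
C = dPW/dt − E + P = (+5.06) − 4.9 + 11.2 = 11.4 mm/day.

C ≈ 11.4 mm/day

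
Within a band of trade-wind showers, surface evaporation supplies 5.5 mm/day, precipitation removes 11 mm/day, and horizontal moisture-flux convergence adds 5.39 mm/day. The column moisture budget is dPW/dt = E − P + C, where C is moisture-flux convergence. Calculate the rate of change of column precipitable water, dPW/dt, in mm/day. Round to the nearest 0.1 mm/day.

dPW/dt ≈ -0.1 mm/day

dPW/dt = E − P + C = 5.5 − 11 + (5.39) = -0.1 mm/day.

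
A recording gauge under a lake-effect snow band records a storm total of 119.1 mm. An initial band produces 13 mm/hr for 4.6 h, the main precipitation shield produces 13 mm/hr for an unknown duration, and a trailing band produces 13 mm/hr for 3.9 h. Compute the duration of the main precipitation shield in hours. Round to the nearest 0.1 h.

duration ≈ 0.7 h

Known phases: 13 × 4.6 + 13 × 3.9 = 59.8 + 50.7 = 110.5 mm.
Remaining depth = 119.1 − 110.5 = 8.6 mm.
Duration = 8.6 / 13 = 0.7 h.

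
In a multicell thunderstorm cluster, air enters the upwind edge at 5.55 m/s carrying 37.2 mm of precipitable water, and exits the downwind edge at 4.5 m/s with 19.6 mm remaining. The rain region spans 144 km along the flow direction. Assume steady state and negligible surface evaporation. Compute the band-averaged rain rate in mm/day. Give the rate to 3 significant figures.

Column moisture flux per unit crosswind length is F = V × PW.
Inflow: F_in = 5.55 × 37.2 = 206.46 mm·m/s
Outflow: F_out = 4.5 × 19.6 = 88.2 mm·m/s
Steady-state rate R = (F_in − F_out)/L = (206.46 − 88.2) / 144000 m = 8.213e-04 mm/s.
R = 8.213e-04 × 3600 × 24 = 71.0 mm/day.

R ≈ 71.0 mm/day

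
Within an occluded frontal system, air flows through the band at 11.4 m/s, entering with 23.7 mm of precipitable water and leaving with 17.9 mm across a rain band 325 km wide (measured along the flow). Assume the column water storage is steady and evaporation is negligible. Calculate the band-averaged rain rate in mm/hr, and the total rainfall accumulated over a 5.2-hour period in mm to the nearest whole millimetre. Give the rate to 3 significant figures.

Column moisture flux per unit crosswind length is F = V × PW.
Inflow: F_in = 11.4 × 23.7 = 270.18 mm·m/s
Outflow: F_out = 11.4 × 17.9 = 204.06 mm·m/s
Steady-state rate R = (F_in − F_out)/L = (270.18 − 204.06) / 325000 m = 2.034e-04 mm/s.
R = 2.034e-04 × 3600 = 0.732 mm/hr.
Over 5.2 h: total = 0.732 × 5.2 = 3.8064 ≈ 4 mm.

R ≈ 0.732 mm/hr; total ≈ 4 mm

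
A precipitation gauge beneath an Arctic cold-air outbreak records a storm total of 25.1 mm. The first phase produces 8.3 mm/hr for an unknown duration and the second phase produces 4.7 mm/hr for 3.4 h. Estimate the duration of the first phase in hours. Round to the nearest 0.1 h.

duration ≈ 1.1 h

Known phases: 4.7 × 3.4 = 15.98 mm.
Remaining depth = 25.1 − 15.98 = 9.12 mm.
Duration = 9.12 / 8.3 = 1.1 h.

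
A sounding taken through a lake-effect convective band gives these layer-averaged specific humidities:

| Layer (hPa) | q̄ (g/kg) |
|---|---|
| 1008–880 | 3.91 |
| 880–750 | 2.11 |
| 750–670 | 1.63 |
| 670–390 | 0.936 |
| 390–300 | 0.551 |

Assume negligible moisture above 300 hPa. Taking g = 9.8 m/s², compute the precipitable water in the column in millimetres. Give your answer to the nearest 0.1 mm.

Precipitable water is the column-integrated vapour mass per unit area: PW = (1/g) Σ q̄ Δp, with q in kg/kg and Δp in Pa (1 kg/m² of water = 1 mm).
Layer 1008–880 hPa: Δp = 128 hPa = 12800 Pa, q̄ = 0.00391 kg/kg → 0.00391 × 12800 / 9.8 = 5.11 mm
Layer 880–750 hPa: Δp = 130 hPa = 13000 Pa, q̄ = 0.00211 kg/kg → 0.00211 × 13000 / 9.8 = 2.80 mm
Layer 750–670 hPa: Δp = 80 hPa = 8000 Pa, q̄ = 0.00163 kg/kg → 0.00163 × 8000 / 9.8 = 1.33 mm
Layer 670–390 hPa: Δp = 280 hPa = 28000 Pa, q̄ = 0.000936 kg/kg → 0.000936 × 28000 / 9.8 = 2.67 mm
Layer 390–300 hPa: Δp = 90 hPa = 9000 Pa, q̄ = 0.000551 kg/kg → 0.000551 × 9000 / 9.8 = 0.51 mm
PW = 5.11 + 2.80 + 1.33 + 2.67 + 0.51 = 12.42 ≈ 12.4 mm.

PW ≈ 12.4 mm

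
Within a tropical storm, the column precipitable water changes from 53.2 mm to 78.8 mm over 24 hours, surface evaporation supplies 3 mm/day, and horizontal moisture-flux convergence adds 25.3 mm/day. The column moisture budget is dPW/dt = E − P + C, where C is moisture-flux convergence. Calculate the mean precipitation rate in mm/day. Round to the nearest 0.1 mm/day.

P ≈ 2.7 mm/day

dPW/dt = (78.8 − 53.2) mm / (24/24 day) = +25.600 mm/day.
P = E + C − dPW/dt = 3 + (25.3) − (+25.600) = 2.7 mm/day.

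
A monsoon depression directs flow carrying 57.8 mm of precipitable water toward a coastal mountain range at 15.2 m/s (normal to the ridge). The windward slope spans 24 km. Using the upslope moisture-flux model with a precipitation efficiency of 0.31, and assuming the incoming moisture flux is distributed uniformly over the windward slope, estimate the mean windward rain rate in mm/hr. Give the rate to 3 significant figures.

R ≈ 40.9 mm/hr

Incoming column moisture flux per unit ridge length: F = V × PW = 15.2 × 57.8 = 878.56 mm·m/s.
Spread over the 24 km slope with efficiency ε = 0.31: R = ε·F/W = 0.31 × 878.56 / 24000 m = 1.135e-02 mm/s.
R = 1.135e-02 × 3600 = 40.9 mm/hr.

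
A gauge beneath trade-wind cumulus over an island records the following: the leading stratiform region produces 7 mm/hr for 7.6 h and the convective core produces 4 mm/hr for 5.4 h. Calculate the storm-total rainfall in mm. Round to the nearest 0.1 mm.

total ≈ 74.8 mm

Total = Σ Rᵢ Δtᵢ = 7 × 7.6 + 4 × 5.4
      = 53.2 + 21.6 = 74.8 mm.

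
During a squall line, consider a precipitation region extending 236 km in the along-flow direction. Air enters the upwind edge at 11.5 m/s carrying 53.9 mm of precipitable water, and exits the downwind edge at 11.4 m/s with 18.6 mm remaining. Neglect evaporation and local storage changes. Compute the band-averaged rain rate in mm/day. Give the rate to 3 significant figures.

R ≈ 149 mm/day

Column moisture flux per unit crosswind length is F = V × PW.
Inflow: F_in = 11.5 × 53.9 = 619.85 mm·m/s
Outflow: F_out = 11.4 × 18.6 = 212.04 mm·m/s
Steady-state rate R = (F_in − F_out)/L = (619.85 − 212.04) / 236000 m = 1.728e-03 mm/s.
R = 1.728e-03 × 3600 × 24 = 149 mm/day.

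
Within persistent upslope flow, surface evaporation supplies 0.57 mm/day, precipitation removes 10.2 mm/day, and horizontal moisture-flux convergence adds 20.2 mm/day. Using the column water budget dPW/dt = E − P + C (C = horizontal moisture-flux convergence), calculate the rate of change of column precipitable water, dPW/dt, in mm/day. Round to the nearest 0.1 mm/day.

dPW/dt = E − P + C = 0.57 − 10.2 + (20.2) = 10.6 mm/day.

dPW/dt ≈ 10.6 mm/day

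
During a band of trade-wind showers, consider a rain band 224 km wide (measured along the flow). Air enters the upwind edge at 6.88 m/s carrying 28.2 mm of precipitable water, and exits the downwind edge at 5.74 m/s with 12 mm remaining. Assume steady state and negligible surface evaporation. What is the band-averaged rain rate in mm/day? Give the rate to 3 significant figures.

R ≈ 48.3 mm/day

Column moisture flux per unit crosswind length is F = V × PW.
Inflow: F_in = 6.88 × 28.2 = 194.016 mm·m/s
Outflow: F_out = 5.74 × 12 = 68.88 mm·m/s
Steady-state rate R = (F_in − F_out)/L = (194.016 − 68.88) / 224000 m = 5.586e-04 mm/s.
R = 5.586e-04 × 3600 × 24 = 48.3 mm/day.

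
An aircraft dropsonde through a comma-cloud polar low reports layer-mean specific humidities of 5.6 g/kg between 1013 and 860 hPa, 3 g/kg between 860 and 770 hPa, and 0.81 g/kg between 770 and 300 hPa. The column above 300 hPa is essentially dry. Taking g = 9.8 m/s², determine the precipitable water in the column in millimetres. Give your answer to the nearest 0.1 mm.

PW ≈ 15.4 mm

Precipitable water is the column-integrated vapour mass per unit area: PW = (1/g) Σ q̄ Δp, with q in kg/kg and Δp in Pa (1 kg/m² of water = 1 mm).
Layer 1013–860 hPa: Δp = 153 hPa = 15300 Pa, q̄ = 0.0056 kg/kg → 0.0056 × 15300 / 9.8 = 8.74 mm
Layer 860–770 hPa: Δp = 90 hPa = 9000 Pa, q̄ = 0.003 kg/kg → 0.003 × 9000 / 9.8 = 2.76 mm
Layer 770–300 hPa: Δp = 470 hPa = 47000 Pa, q̄ = 0.00081 kg/kg → 0.00081 × 47000 / 9.8 = 3.88 mm
PW = 8.74 + 2.76 + 3.88 = 15.38 ≈ 15.4 mm.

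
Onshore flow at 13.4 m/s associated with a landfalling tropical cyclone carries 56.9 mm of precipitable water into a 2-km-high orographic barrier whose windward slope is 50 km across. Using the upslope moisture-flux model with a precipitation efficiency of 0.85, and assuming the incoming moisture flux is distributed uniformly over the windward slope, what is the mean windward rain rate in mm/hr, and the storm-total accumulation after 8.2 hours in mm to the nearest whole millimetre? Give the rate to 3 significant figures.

Incoming column moisture flux per unit ridge length: F = V × PW = 13.4 × 56.9 = 762.46 mm·m/s.
Spread over the 50 km slope with efficiency ε = 0.85: R = ε·F/W = 0.85 × 762.46 / 50000 m = 1.296e-02 mm/s.
R = 1.296e-02 × 3600 = 46.7 mm/hr.
Over 8.2 h: total = 46.7 × 8.2 = 382.94 ≈ 383 mm.

R ≈ 46.7 mm/hr; total ≈ 383 mm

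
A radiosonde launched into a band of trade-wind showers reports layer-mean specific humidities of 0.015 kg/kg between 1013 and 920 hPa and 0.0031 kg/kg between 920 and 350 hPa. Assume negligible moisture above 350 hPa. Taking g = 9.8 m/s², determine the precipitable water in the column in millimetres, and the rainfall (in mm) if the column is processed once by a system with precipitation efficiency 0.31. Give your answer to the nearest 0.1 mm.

Precipitable water is the column-integrated vapour mass per unit area: PW = (1/g) Σ q̄ Δp, with q in kg/kg and Δp in Pa (1 kg/m² of water = 1 mm).
Layer 1013–920 hPa: Δp = 93 hPa = 9300 Pa, q̄ = 0.015 kg/kg → 0.015 × 9300 / 9.8 = 14.23 mm
Layer 920–350 hPa: Δp = 570 hPa = 57000 Pa, q̄ = 0.0031 kg/kg → 0.0031 × 57000 / 9.8 = 18.03 mm
PW = 14.23 + 18.03 = 32.26 ≈ 32.3 mm.
Rainfall = ε × PW = 0.31 × 32.3 = 10.0 mm.

PW ≈ 32.3 mm; rainfall ≈ 10.0 mm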